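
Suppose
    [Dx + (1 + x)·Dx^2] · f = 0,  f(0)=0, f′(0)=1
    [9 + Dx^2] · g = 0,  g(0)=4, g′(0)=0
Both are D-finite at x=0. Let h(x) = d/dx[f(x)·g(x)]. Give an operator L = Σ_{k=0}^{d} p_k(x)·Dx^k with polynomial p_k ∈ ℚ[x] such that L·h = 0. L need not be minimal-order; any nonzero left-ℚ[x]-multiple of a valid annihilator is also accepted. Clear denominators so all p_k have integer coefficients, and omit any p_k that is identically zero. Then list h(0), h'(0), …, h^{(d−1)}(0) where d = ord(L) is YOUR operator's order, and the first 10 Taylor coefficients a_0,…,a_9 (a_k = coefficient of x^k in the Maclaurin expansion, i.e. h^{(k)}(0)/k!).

L = (13743 + 107892·x + 319302·x^2 + 475308·x^3 + 381267·x^4 + 157464·x^5 + 26244·x^6) + (4104 + 24192·x + 53460·x^2 + 56700·x^3 + 29160·x^4 + 5832·x^5)·Dx + (4020 + 27828·x + 76770·x^2 + 109512·x^3 + 85698·x^4 + 34992·x^5 + 5832·x^6)·Dx^2 + (456 + 2688·x + 5940·x^2 + 6300·x^3 + 3240·x^4 + 648·x^5)·Dx^3 + (277 + 1760·x + 4588·x^2 + 6300·x^3 + 4815·x^4 + 1944·x^5 + 324·x^6)·Dx^4  (order 4).
h: a_k = 4, -4, -50, 32, 83/2, -35/2, -361/20, 46/5, -1271/1120, 643/224, …
ICs: h(0) = 4, h′(0) = -4, h′′(0) = -100, h′′′(0) = 192.

f: a_k = 0, 1, -1/2, 1/3, -1/4, 1/5, -1/6, 1/7, -1/8, 1/9, …
g: a_k = 4, 0, -18, 0, 27/2, 0, -81/20, 0, 729/1120, 0, …
f·g: L₀ = L_f ⊗_s L_g, ord ≤ 2·2.
Differentiate: ansatz ord ≤ ord L₀ ⇒ L.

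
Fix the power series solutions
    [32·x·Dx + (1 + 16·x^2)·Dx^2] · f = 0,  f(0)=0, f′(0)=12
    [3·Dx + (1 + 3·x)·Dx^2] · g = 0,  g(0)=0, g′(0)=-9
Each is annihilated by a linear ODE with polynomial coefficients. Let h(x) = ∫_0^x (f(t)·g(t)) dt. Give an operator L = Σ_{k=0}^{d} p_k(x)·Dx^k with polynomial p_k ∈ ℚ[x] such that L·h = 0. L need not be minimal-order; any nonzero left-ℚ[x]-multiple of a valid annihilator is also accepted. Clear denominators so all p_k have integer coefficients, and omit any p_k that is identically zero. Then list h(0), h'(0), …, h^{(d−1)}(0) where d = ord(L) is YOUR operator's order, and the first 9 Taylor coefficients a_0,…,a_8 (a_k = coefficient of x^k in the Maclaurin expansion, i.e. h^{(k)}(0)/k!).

f: a_k = 0, 12, 0, -64, 0, 3072/5, 0, -49152/7, 0, …
g: a_k = 0, -9, 27/2, -27, 243/4, -729/5, 729/2, -6561/7, 19683/8, …
f·g: L₀ = L_f ⊗_s L_g, ord ≤ 2·2.
Integrate: L := L₀·Dx.
L = (15744 + 89280·x + 811008·x^2 + 5299200·x^3 + 13271040·x^4 + 17252352·x^5 + 21233664·x^7)·Dx^2 + (4258 + 91200·x + 775488·x^2 + 4635648·x^3 + 18247680·x^4 + 41140224·x^5 + 46448640·x^6 + 21233664·x^7 + 74317824·x^8)·Dx^3 + (492 + 12548·x + 131328·x^2 + 747968·x^3 + 3219456·x^4 + 10146816·x^5 + 21233664·x^6 + 24920064·x^7 + 21233664·x^8 + 42467328·x^9)·Dx^4 + (73 + 822·x + 6161·x^2 + 34944·x^3 + 151168·x^4 + 500736·x^5 + 1322496·x^6 + 2654208·x^7 + 3244032·x^8 + 3538944·x^9 + 5308416·x^10)·Dx^5  (order 5).
h: a_k = 0, 0, 0, -36, 81/2, 252/5, -45/2, -27756/35, 21951/20, …
ICs: h(0) = 0, h′(0) = 0, h′′(0) = 0, h′′′(0) = -216, h′′′′(0) = 972.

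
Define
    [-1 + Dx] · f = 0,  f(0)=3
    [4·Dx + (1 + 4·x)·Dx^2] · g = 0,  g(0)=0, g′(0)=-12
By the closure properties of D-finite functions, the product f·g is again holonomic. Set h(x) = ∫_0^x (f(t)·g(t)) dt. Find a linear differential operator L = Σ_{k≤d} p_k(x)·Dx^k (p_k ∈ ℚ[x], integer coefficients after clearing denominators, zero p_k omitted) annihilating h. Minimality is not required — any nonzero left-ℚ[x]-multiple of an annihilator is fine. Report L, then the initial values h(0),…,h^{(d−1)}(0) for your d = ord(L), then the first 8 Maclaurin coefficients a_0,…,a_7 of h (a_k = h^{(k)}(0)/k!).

L = (-3 + 4·x)·Dx + (2 - 8·x)·Dx^2 + (1 + 4·x)·Dx^3  (order 3).
h: a_k = 0, 0, -18, 12, -69/2, 414/5, -4509/20, 9119/14, …
ICs: h(0) = 0, h′(0) = 0, h′′(0) = -36.

f: a_k = 3, 3, 3/2, 1/2, 1/8, 1/40, 1/240, 1/1680, …
g: a_k = 0, -12, 24, -64, 192, -3072/5, 2048, -49152/7, …
Sym-product of L_f,L_g gives L₀ (≤ ord 2).
h=∫h₀ ⇒ L = L₀·Dx.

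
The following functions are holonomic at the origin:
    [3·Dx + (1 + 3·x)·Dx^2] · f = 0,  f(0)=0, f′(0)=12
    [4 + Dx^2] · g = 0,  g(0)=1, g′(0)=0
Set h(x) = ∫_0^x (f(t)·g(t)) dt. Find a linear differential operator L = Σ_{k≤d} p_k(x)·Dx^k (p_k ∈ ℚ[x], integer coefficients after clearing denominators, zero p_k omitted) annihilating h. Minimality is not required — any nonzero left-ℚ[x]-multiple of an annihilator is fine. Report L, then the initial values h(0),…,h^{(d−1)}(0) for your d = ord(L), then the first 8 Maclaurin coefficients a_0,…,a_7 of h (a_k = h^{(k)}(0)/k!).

L = (-1112 - 1248·x + 7344·x^2 + 27648·x^3 + 20736·x^4)·Dx + (-48 + 2160·x + 10368·x^2 + 10368·x^3)·Dx^2 + (-250 + 240·x + 4968·x^2 + 13824·x^3 + 10368·x^4)·Dx^3 + (-12 + 540·x + 2592·x^2 + 2592·x^3)·Dx^4 + (7 + 138·x + 783·x^2 + 1728·x^3 + 1296·x^4)·Dx^5  (order 5).
h: a_k = 0, 0, 6, -6, 3, -9, 326/15, -48, …
ICs: h(0) = 0, h′(0) = 0, h′′(0) = 12, h′′′(0) = -36, h′′′′(0) = 72.

f: a_k = 0, 12, -18, 36, -81, 972/5, -486, 8748/7, …
g: a_k = 1, 0, -2, 0, 2/3, 0, -4/45, 0, …
f·g: L₀ = L_f ⊗_s L_g, ord ≤ 2·2.
h=∫₀ˣh₀: take L = L₀·Dx.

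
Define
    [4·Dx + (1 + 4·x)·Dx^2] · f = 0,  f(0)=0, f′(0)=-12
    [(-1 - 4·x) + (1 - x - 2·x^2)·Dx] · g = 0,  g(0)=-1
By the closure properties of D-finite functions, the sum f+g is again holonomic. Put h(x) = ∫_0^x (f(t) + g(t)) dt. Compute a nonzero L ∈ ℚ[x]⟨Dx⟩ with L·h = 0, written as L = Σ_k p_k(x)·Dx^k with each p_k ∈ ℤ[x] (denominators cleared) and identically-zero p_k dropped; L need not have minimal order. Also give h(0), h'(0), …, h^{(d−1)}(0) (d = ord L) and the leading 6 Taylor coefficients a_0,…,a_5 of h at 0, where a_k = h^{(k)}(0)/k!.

L = (-156 - 624·x - 1440·x^2 - 768·x^3 - 768·x^4)·Dx^2 + (1 - 160·x - 1064·x^2 - 1952·x^3 - 1600·x^4 - 1280·x^5)·Dx^3 + (5 + 39·x + 66·x^2 - 80·x^3 - 240·x^4 - 384·x^5 - 256·x^6)·Dx^4  (order 4).
h: a_k = 0, -1, -13/2, 7, -69/4, 181/5, …
ICs: h(0) = 0, h′(0) = -1, h′′(0) = -13, h′′′(0) = 42.

f: a_k = 0, -12, 24, -64, 192, -3072/5, …
g: a_k = -1, -1, -3, -5, -11, -21, …
L₀ := lclm(L_f,L_g); ord L₀ ≤ 2+1.
Integrate: L := L₀·Dx.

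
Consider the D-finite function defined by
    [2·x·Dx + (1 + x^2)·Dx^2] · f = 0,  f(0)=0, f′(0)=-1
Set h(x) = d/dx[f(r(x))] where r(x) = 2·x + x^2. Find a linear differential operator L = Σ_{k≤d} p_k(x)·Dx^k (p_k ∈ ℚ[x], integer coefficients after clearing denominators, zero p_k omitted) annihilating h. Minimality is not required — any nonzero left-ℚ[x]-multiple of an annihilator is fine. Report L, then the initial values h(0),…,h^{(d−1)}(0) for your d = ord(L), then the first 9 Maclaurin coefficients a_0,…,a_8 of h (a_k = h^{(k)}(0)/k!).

L = (-1 + 8·x + 16·x^2 + 12·x^3 + 3·x^4) + (1 + x + 4·x^2 + 8·x^3 + 5·x^4 + x^5)·Dx  (order 1).
h: a_k = -2, -2, 8, 16, -22, -94, 16, 448, 334, …
ICs: h(0) = -2.

f: a_k = 0, -1, 0, 1/3, 0, -1/5, 0, 1/7, 0, …
L₀ from L_f via x↦r, Dx↦r'^{-1}Dx.
h₀' ⇒ L via d/dx closure of L₀.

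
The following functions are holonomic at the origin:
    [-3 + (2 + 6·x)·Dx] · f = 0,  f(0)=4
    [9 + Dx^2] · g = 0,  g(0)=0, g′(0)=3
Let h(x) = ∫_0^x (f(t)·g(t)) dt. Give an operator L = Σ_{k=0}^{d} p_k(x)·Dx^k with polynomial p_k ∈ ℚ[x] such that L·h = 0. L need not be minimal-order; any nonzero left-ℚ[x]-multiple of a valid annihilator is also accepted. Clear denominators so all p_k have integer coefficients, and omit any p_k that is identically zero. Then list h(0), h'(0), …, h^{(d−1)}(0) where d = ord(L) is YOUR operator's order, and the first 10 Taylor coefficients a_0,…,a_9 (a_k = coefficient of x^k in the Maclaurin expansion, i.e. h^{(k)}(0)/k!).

L = (63 + 216·x + 324·x^2)·Dx + (-12 - 36·x)·Dx^2 + (4 + 24·x + 36·x^2)·Dx^3  (order 3).
h: a_k = 0, 0, 6, 6, -63/8, -27/20, -513/320, 19683/2240, -238869/14336, 625887/17920, …
ICs: h(0) = 0, h′(0) = 0, h′′(0) = 12.

f: a_k = 4, 6, -9/2, 27/4, -405/32, 1701/64, -15309/256, 72171/512, -2814669/8192, 14073345/16384, …
g: a_k = 0, 3, 0, -9/2, 0, 81/40, 0, -243/560, 0, 243/4480, …
f·g: L₀ = L_f ⊗_s L_g, ord ≤ 1·2.
h=∫h₀ ⇒ L = L₀·Dx.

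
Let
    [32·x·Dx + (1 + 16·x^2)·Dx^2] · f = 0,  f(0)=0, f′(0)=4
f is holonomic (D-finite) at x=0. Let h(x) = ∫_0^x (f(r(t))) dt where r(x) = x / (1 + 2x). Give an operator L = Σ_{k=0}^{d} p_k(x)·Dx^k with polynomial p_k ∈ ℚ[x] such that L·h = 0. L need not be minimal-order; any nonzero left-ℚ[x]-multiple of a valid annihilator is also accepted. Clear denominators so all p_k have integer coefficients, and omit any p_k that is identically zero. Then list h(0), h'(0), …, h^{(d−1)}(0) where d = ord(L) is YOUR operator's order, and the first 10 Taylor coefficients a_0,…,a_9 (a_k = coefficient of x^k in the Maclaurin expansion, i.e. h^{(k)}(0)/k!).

L = (4 + 40·x)·Dx^2 + (1 + 4·x + 20·x^2)·Dx^3  (order 3).
h: a_k = 0, 0, 2, -8/3, -4/3, 96/5, -608/15, -1408/21, 4448/7, -3584/3, …
ICs: h(0) = 0, h′(0) = 0, h′′(0) = 4.

f: a_k = 0, 4, 0, -64/3, 0, 1024/5, 0, -16384/7, 0, 262144/9, …
Substitute x→r, Dx→(1/r')Dx; clear ⇒ L₀.
Integrate: L := L₀·Dx.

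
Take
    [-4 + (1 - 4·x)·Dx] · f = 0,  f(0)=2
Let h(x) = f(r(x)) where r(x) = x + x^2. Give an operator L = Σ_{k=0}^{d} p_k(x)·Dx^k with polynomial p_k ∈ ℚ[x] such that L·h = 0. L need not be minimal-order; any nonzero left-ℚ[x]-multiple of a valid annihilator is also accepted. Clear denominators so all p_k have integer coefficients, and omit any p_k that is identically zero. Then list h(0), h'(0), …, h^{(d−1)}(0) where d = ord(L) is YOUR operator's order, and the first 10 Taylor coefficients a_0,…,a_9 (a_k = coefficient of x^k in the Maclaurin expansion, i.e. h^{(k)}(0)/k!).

f: a_k = 2, 8, 32, 128, 512, 2048, 8192, 32768, 131072, 524288, …
f∘r: x↦r, Dx↦Dx/r' in L_f ⇒ L₀.
L = (4 + 8·x) + (-1 + 4·x + 4·x^2)·Dx  (order 1).
h: a_k = 2, 8, 40, 192, 928, 4480, 21632, 104448, 504320, 2435072, …
ICs: h(0) = 2.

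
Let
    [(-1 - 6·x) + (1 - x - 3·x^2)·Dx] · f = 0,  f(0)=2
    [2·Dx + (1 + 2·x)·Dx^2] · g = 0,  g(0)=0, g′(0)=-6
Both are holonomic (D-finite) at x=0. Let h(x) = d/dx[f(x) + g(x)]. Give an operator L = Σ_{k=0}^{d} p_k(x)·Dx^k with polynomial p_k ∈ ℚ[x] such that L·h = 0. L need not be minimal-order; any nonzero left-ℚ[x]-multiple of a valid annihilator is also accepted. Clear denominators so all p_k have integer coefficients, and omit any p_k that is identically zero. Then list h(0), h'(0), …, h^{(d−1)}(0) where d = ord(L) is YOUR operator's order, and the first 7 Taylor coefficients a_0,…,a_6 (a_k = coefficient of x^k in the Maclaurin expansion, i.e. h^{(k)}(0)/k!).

f: a_k = 2, 2, 8, 14, 38, 80, 194, …
g: a_k = 0, -6, 6, -8, 12, -96/5, 32, …
f+g: L₀ = lclm(L_f,L_g), ord ≤ 1+2.
h₀' ⇒ L via d/dx closure of L₀.
L = (74 + 412·x + 948·x^2 + 864·x^3 + 648·x^4) + (17 + 212·x + 890·x^2 + 1644·x^3 + 1764·x^4 + 1080·x^5)·Dx + (-5 - 27·x - 33·x^2 + 68·x^3 + 276·x^4 + 396·x^5 + 216·x^6)·Dx^2  (order 2).
h: a_k = -4, 28, 18, 200, 304, 1356, 2654, …
ICs: h(0) = -4, h′(0) = 28.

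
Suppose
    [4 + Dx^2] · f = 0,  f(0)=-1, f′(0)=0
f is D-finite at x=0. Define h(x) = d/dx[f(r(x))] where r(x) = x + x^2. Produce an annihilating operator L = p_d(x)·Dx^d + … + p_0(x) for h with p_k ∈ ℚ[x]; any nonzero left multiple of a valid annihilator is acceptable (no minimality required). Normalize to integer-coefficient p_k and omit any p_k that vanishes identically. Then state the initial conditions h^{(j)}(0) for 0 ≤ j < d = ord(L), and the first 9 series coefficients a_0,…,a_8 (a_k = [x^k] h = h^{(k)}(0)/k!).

f: a_k = -1, 0, 2, 0, -2/3, 0, 4/45, 0, -2/315, …
f∘r: x↦r, Dx↦Dx/r' in L_f ⇒ L₀.
h=h₀': d/dx-closure on L₀ ⇒ L.
L = (16 + 32·x + 96·x^2 + 128·x^3 + 64·x^4) + (-6 - 12·x)·Dx + (1 + 4·x + 4·x^2)·Dx^2  (order 2).
h: a_k = 0, 4, 12, 16/3, -40/3, -352/15, -224/15, 1664/315, 544/35, …
ICs: h(0) = 0, h′(0) = 4.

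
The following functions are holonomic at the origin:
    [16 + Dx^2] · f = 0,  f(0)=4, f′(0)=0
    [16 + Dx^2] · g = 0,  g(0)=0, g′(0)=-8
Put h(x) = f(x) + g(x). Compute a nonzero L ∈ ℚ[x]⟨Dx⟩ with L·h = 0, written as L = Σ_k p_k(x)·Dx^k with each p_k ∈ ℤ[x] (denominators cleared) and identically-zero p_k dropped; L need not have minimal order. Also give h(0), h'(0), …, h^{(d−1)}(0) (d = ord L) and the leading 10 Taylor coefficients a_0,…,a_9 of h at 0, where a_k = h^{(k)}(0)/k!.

L = 16 + Dx^2  (order 2).
h: a_k = 4, -8, -32, 64/3, 128/3, -256/15, -1024/45, 2048/315, 2048/315, -4096/2835, …
ICs: h(0) = 4, h′(0) = -8.

f: a_k = 4, 0, -32, 0, 128/3, 0, -1024/45, 0, 2048/315, 0, …
g: a_k = 0, -8, 0, 64/3, 0, -256/15, 0, 2048/315, 0, -4096/2835, …
f+g: L₀ = lclm(L_f,L_g), ord ≤ 2+2.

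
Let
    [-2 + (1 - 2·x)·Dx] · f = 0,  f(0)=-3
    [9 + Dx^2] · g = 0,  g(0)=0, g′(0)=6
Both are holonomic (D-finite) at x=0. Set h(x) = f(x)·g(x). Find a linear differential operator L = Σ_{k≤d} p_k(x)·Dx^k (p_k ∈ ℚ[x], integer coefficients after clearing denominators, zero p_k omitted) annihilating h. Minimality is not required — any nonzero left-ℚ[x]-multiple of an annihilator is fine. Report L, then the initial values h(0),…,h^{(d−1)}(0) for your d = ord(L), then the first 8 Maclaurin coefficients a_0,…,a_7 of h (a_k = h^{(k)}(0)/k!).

L = (-9 + 18·x) + 4·Dx + (-1 + 2·x)·Dx^2  (order 2).
h: a_k = 0, -18, -36, -45, -90, -3843/20, -3843/10, -214479/280, …
ICs: h(0) = 0, h′(0) = -18.

f: a_k = -3, -6, -12, -24, -48, -96, -192, -384, …
g: a_k = 0, 6, 0, -9, 0, 81/20, 0, -243/280, …
Sym-product of L_f,L_g gives L₀ (≤ ord 2).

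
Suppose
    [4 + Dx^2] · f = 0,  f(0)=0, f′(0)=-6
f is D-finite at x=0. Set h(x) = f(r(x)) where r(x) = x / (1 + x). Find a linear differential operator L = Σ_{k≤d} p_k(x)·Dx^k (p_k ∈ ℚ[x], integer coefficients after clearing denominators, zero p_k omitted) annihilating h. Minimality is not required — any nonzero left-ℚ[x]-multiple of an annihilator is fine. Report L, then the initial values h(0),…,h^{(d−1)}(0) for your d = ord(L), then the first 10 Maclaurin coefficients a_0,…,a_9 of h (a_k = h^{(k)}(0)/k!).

L = 4 + (2 + 6·x + 6·x^2 + 2·x^3)·Dx + (1 + 4·x + 6·x^2 + 4·x^3 + x^4)·Dx^2  (order 2).
h: a_k = 0, -6, 6, -2, -6, 86/5, -30, 4418/105, -758/15, 49262/945, …
ICs: h(0) = 0, h′(0) = -6.

f: a_k = 0, -6, 0, 4, 0, -4/5, 0, 8/105, 0, -4/945, …
h₀=f(r): pull back L_f along r ⇒ L₀.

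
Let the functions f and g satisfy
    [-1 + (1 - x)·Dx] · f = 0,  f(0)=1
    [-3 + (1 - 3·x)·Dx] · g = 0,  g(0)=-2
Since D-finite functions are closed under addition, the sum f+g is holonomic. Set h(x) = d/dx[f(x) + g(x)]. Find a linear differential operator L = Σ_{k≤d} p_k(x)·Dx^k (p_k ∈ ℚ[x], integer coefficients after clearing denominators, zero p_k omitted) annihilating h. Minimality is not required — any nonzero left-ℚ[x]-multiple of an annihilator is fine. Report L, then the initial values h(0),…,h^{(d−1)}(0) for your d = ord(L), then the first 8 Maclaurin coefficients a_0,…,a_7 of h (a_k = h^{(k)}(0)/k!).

f: a_k = 1, 1, 1, 1, 1, 1, 1, 1, …
g: a_k = -2, -6, -18, -54, -162, -486, -1458, -4374, …
L₀ := lclm(L_f,L_g); ord L₀ ≤ 1+1.
h=h₀': d/dx-closure on L₀ ⇒ L.
L = 18 + (-12 + 18·x)·Dx + (1 - 4·x + 3·x^2)·Dx^2  (order 2).
h: a_k = -5, -34, -159, -644, -2425, -8742, -30611, -104968, …
ICs: h(0) = -5, h′(0) = -34.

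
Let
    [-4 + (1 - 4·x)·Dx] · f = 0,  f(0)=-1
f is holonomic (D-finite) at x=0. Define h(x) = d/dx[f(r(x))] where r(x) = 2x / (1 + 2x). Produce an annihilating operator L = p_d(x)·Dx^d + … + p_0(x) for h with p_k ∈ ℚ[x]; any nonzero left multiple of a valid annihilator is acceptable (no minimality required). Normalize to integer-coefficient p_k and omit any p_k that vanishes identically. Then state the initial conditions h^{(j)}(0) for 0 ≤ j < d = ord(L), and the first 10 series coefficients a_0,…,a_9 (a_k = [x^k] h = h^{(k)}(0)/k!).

L = 12 + (-1 + 6·x)·Dx  (order 1).
h: a_k = -8, -96, -864, -6912, -51840, -373248, -2612736, -17915904, -120932352, -806215680, …
ICs: h(0) = -8.

f: a_k = -1, -4, -16, -64, -256, -1024, -4096, -16384, -65536, -262144, …
Change of var in L_f (x↦r) gives L₀.
Differentiate: ansatz ord ≤ ord L₀ ⇒ L.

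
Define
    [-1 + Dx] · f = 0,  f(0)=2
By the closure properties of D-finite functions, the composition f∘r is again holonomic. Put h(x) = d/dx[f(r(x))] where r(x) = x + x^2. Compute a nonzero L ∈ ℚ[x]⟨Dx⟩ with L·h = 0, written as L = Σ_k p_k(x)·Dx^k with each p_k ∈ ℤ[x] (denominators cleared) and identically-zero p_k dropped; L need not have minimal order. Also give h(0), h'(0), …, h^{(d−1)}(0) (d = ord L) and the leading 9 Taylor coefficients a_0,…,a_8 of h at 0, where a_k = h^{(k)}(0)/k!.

L = (3 + 4·x + 4·x^2) + (-1 - 2·x)·Dx  (order 1).
h: a_k = 2, 6, 7, 25/3, 27/4, 331/60, 1303/360, 1979/840, 5357/4032, …
ICs: h(0) = 2.

f: a_k = 2, 2, 1, 1/3, 1/12, 1/60, 1/360, 1/2520, 1/20160, …
L₀ from L_f via x↦r, Dx↦r'^{-1}Dx.
h=h₀': d/dx-closure on L₀ ⇒ L.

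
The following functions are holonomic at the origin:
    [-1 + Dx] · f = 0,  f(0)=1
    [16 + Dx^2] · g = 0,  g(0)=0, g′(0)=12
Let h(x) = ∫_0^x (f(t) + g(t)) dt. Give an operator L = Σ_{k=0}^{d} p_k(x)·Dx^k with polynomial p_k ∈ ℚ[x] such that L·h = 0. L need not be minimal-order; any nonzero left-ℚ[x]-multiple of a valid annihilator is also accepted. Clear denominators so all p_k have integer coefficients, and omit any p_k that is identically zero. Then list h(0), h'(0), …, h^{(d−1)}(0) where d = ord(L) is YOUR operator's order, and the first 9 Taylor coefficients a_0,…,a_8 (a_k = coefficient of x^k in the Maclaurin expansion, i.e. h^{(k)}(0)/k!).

L = -16·Dx + 16·Dx^2 - Dx^3 + Dx^4  (order 4).
h: a_k = 0, 1, 13/2, 1/6, -191/24, 1/120, 3073/720, 1/5040, -49151/40320, …
ICs: h(0) = 0, h′(0) = 1, h′′(0) = 13, h′′′(0) = 1.

f: a_k = 1, 1, 1/2, 1/6, 1/24, 1/120, 1/720, 1/5040, 1/40320, …
g: a_k = 0, 12, 0, -32, 0, 128/5, 0, -1024/105, 0, …
h₀=f+g: left-lcm gives L₀, ord ≤ 3.
h=∫h₀ ⇒ L = L₀·Dx.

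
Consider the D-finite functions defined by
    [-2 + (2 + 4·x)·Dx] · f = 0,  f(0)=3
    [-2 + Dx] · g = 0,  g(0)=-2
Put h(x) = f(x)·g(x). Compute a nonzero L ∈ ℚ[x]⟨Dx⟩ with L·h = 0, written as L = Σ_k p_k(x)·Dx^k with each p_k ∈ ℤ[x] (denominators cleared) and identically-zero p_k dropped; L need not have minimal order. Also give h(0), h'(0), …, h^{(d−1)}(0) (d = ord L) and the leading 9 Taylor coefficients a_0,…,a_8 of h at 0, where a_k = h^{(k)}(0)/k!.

f: a_k = 3, 3, -3/2, 3/2, -15/8, 21/8, -63/16, 99/16, -1287/128, …
g: a_k = -2, -4, -4, -8/3, -4/3, -8/15, -8/45, -16/315, -4/315, …
f·g: L₀ = L_f ⊗_s L_g, ord ≤ 1·1.
L = (-3 - 4·x) + (1 + 2·x)·Dx  (order 1).
h: a_k = -6, -18, -21, -17, -33/4, -107/20, 89/120, -1123/280, 39551/6720, …
ICs: h(0) = -6.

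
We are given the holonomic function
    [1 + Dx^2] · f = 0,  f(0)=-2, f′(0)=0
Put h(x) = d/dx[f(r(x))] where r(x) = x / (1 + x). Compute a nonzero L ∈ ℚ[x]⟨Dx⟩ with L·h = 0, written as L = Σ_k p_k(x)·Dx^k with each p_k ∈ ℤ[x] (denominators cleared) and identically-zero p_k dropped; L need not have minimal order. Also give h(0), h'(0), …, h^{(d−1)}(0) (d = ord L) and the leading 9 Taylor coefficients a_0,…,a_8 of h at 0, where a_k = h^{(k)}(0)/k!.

L = (7 + 12·x + 6·x^2) + (6 + 18·x + 18·x^2 + 6·x^3)·Dx + (1 + 4·x + 6·x^2 + 4·x^3 + x^4)·Dx^2  (order 2).
h: a_k = 0, 2, -6, 35/3, -55/3, 1501/60, -609/20, 16699/504, -8791/280, …
ICs: h(0) = 0, h′(0) = 2.

f: a_k = -2, 0, 1, 0, -1/12, 0, 1/360, 0, -1/20160, …
Change of var in L_f (x↦r) gives L₀.
h=h₀': d/dx-closure on L₀ ⇒ L.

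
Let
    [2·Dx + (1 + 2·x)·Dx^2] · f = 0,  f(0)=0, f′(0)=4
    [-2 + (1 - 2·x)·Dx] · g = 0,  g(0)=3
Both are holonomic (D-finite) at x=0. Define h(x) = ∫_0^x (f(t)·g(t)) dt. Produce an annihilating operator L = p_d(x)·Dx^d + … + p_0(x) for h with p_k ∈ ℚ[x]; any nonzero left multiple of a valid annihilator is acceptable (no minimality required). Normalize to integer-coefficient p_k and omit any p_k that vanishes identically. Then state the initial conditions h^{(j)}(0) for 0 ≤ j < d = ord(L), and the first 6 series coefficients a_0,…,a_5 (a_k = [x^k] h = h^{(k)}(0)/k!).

f: a_k = 0, 4, -4, 16/3, -8, 64/5, …
g: a_k = 3, 6, 12, 24, 48, 96, …
Sym-product of L_f,L_g gives L₀ (≤ ord 2).
h=∫₀ˣh₀: take L = L₀·Dx.
L = 4·Dx + (2 + 12·x)·Dx^2 + (-1 + 4·x^2)·Dx^3  (order 3).
h: a_k = 0, 0, 6, 4, 10, 56/5, …
ICs: h(0) = 0, h′(0) = 0, h′′(0) = 12.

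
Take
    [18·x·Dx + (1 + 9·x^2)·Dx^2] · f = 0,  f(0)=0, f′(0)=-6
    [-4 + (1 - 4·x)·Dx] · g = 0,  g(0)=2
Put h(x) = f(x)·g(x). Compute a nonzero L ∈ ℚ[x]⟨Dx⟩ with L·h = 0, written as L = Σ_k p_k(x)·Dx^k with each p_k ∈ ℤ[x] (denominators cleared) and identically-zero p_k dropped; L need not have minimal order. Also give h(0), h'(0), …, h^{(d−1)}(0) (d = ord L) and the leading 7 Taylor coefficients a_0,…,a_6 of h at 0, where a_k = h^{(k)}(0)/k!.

L = 72·x + (8 - 18·x + 144·x^2)·Dx + (-1 + 4·x - 9·x^2 + 36·x^3)·Dx^2  (order 2).
h: a_k = 0, -12, -48, -156, -624, -13452/5, -53808/5, …
ICs: h(0) = 0, h′(0) = -12.

f: a_k = 0, -6, 0, 18, 0, -486/5, 0, …
g: a_k = 2, 8, 32, 128, 512, 2048, 8192, …
L₀ := L_f ⊗_s L_g (sym. prod.), ord ≤ 2.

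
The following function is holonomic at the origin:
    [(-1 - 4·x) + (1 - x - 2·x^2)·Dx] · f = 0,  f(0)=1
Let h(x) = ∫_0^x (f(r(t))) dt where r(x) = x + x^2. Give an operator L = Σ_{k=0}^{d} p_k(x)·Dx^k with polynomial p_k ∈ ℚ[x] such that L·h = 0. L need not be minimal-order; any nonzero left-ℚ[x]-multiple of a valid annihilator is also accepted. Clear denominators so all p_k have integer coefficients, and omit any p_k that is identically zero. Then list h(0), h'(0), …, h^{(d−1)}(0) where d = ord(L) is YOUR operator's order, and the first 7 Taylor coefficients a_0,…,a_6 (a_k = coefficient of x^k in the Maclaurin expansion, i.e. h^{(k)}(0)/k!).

L = (1 + 6·x + 12·x^2 + 8·x^3)·Dx + (-1 + x + 3·x^2 + 4·x^3 + 2·x^4)·Dx^2  (order 2).
h: a_k = 0, 1, 1/2, 4/3, 11/4, 29/5, 40/3, …
ICs: h(0) = 0, h′(0) = 1.

f: a_k = 1, 1, 3, 5, 11, 21, 43, …
Change of var in L_f (x↦r) gives L₀.
∫: right-multiply L₀ by Dx.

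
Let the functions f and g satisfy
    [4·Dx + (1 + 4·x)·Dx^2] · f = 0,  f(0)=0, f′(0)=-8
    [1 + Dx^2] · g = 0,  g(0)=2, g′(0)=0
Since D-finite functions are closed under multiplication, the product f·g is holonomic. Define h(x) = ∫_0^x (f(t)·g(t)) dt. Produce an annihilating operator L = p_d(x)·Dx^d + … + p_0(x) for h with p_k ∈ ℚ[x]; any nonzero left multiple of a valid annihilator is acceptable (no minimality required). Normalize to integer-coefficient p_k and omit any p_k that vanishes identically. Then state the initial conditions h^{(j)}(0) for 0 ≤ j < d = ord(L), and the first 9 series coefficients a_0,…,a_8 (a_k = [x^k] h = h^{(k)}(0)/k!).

L = (-147 - 144·x - 224·x^2 + 256·x^3 + 256·x^4)·Dx + (-56 - 160·x + 384·x^2 + 512·x^3)·Dx^2 + (-150 - 160·x - 192·x^2 + 512·x^3 + 512·x^4)·Dx^3 + (-56 - 160·x + 384·x^2 + 512·x^3)·Dx^4 + (-3 - 16·x + 32·x^2 + 256·x^3 + 256·x^4)·Dx^5  (order 5).
h: a_k = 0, 0, -8, 32/3, -58/3, 48, -1943/15, 372, -940403/840, …
ICs: h(0) = 0, h′(0) = 0, h′′(0) = -16, h′′′(0) = 64, h′′′′(0) = -464.

f: a_k = 0, -8, 16, -128/3, 128, -2048/5, 4096/3, -32768/7, 16384, …
g: a_k = 2, 0, -1, 0, 1/12, 0, -1/360, 0, 1/20160, …
h₀=f·g: eliminate ⇒ L₀, order ≤ 2·2.
h=∫h₀ ⇒ L = L₀·Dx.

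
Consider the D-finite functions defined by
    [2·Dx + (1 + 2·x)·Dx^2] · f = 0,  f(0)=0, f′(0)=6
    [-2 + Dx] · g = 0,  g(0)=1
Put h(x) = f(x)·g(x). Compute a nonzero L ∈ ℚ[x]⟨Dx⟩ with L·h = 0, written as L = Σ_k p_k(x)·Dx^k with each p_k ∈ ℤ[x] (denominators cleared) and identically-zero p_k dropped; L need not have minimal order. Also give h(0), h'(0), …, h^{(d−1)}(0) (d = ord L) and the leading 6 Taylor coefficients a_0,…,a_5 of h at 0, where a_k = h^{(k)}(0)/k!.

L = 8·x + (-2 - 8·x)·Dx + (1 + 2·x)·Dx^2  (order 2).
h: a_k = 0, 6, 6, 8, 0, 36/5, …
ICs: h(0) = 0, h′(0) = 6.

f: a_k = 0, 6, -6, 8, -12, 96/5, …
g: a_k = 1, 2, 2, 4/3, 2/3, 4/15, …
h₀=f·g: eliminate ⇒ L₀, order ≤ 2·1.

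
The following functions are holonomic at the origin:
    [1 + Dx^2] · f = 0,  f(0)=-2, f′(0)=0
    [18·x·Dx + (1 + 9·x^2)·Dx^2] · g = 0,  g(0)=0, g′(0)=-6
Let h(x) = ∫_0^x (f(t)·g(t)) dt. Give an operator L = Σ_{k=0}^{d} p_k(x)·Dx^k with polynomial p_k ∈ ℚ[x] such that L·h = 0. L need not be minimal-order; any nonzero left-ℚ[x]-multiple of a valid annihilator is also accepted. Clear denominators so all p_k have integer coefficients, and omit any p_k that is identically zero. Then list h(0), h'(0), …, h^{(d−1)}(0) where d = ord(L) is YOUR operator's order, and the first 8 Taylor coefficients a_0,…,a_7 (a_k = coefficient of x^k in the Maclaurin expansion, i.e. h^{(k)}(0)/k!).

L = (370 + 9594·x^2 + 4131·x^4 + 2916·x^6 + 6561·x^8)·Dx + (684·x + 6804·x^3 + 8748·x^5 + 26244·x^7)·Dx^2 + (380 + 9792·x^2 + 5346·x^4 + 5832·x^6 + 13122·x^8)·Dx^3 + (684·x + 6804·x^3 + 8748·x^5 + 26244·x^7)·Dx^4 + (10 + 198·x^2 + 1215·x^4 + 2916·x^6 + 6561·x^8)·Dx^5  (order 5).
h: a_k = 0, 0, 6, 0, -21/2, 0, 2129/60, 0, …
ICs: h(0) = 0, h′(0) = 0, h′′(0) = 12, h′′′(0) = 0, h′′′′(0) = -252.

f: a_k = -2, 0, 1, 0, -1/12, 0, 1/360, 0, …
g: a_k = 0, -6, 0, 18, 0, -486/5, 0, 4374/7, …
Sym-product of L_f,L_g gives L₀ (≤ ord 4).
h=∫₀ˣh₀: take L = L₀·Dx.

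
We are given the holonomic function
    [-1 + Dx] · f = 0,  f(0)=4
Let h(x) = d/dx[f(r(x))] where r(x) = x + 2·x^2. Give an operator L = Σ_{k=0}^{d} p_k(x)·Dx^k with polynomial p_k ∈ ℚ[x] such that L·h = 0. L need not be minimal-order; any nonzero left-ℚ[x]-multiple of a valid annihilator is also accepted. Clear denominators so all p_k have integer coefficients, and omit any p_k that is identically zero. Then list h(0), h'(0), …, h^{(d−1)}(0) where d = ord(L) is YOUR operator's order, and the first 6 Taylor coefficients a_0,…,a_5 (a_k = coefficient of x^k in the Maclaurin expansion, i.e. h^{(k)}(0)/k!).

L = (5 + 8·x + 16·x^2) + (-1 - 4·x)·Dx  (order 1).
h: a_k = 4, 20, 26, 146/3, 281/6, 1741/30, …
ICs: h(0) = 4.

f: a_k = 4, 4, 2, 2/3, 1/6, 1/30, …
h₀=f(r): pull back L_f along r ⇒ L₀.
Differentiate: ansatz ord ≤ ord L₀ ⇒ L.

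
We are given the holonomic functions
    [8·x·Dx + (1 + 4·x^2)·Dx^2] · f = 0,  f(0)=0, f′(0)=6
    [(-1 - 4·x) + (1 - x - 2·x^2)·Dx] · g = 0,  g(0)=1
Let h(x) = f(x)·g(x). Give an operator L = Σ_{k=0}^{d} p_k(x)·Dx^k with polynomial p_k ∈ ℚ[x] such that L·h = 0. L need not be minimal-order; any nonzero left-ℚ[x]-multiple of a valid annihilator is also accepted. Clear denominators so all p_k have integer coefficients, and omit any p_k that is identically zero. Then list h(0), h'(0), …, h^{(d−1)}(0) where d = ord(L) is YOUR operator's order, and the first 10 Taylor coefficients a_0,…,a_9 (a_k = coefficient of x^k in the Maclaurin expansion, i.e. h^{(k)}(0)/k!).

L = (4 + 8·x + 48·x^2) + (2 + 16·x^2 + 48·x^3)·Dx + (-1 + x - 2·x^2 + 4·x^3 + 8·x^4)·Dx^2  (order 2).
h: a_k = 0, 6, 6, 10, 22, 306/5, 526/5, 6046/35, 2682/7, 94426/105, …
ICs: h(0) = 0, h′(0) = 6.

f: a_k = 0, 6, 0, -8, 0, 96/5, 0, -384/7, 0, 512/3, …
g: a_k = 1, 1, 3, 5, 11, 21, 43, 85, 171, 341, …
L₀ := L_f ⊗_s L_g (sym. prod.), ord ≤ 2.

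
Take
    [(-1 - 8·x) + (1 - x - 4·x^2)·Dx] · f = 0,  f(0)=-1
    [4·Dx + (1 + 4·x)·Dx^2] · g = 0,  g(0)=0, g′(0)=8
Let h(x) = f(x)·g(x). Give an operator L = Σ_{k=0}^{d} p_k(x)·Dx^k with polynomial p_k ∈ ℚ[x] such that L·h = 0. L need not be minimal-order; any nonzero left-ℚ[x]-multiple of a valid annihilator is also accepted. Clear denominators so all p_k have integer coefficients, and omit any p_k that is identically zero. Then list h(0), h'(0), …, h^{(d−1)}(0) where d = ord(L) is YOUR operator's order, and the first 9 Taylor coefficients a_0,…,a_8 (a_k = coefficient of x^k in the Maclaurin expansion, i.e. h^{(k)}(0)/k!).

L = (12 + 64·x) + (-2 + 28·x + 80·x^2)·Dx + (-1 - 3·x + 8·x^2 + 16·x^3)·Dx^2  (order 2).
h: a_k = 0, -8, 8, -200/3, 280/3, -8744/15, 17336/15, -41000/7, 1590728/105, …
ICs: h(0) = 0, h′(0) = -8.

f: a_k = -1, -1, -5, -9, -29, -65, -181, -441, -1165, …
g: a_k = 0, 8, -16, 128/3, -128, 2048/5, -4096/3, 32768/7, -16384, …
f·g: L₀ = L_f ⊗_s L_g, ord ≤ 1·2.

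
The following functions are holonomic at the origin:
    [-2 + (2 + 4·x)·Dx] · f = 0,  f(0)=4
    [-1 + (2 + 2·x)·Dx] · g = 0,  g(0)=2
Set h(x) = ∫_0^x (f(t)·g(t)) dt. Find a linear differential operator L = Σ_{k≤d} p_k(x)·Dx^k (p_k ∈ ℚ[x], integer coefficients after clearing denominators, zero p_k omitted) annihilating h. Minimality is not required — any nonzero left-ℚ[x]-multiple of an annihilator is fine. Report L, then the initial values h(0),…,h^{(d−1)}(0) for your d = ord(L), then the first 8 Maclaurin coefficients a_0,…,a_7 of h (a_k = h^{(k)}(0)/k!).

L = (-3 - 4·x)·Dx + (2 + 6·x + 4·x^2)·Dx^2  (order 2).
h: a_k = 0, 8, 6, -1/3, 3/8, -37/80, 39/64, -757/896, …
ICs: h(0) = 0, h′(0) = 8.

f: a_k = 4, 4, -2, 2, -5/2, 7/2, -21/4, 33/4, …
g: a_k = 2, 1, -1/4, 1/8, -5/64, 7/128, -21/512, 33/1024, …
Sym-product of L_f,L_g gives L₀ (≤ ord 1).
h=∫h₀ ⇒ L = L₀·Dx.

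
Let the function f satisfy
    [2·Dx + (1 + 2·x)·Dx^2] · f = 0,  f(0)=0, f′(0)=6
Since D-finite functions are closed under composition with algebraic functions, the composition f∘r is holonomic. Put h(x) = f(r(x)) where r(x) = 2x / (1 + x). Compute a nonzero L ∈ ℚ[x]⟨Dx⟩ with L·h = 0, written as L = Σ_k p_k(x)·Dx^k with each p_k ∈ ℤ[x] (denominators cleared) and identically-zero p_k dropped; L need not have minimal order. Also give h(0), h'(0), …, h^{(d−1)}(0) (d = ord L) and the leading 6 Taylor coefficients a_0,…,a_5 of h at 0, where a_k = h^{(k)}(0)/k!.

f: a_k = 0, 6, -6, 8, -12, 96/5, …
f∘r: x↦r, Dx↦Dx/r' in L_f ⇒ L₀.
L = (6 + 10·x)·Dx + (1 + 6·x + 5·x^2)·Dx^2  (order 2).
h: a_k = 0, 12, -36, 124, -468, 9372/5, …
ICs: h(0) = 0, h′(0) = 12.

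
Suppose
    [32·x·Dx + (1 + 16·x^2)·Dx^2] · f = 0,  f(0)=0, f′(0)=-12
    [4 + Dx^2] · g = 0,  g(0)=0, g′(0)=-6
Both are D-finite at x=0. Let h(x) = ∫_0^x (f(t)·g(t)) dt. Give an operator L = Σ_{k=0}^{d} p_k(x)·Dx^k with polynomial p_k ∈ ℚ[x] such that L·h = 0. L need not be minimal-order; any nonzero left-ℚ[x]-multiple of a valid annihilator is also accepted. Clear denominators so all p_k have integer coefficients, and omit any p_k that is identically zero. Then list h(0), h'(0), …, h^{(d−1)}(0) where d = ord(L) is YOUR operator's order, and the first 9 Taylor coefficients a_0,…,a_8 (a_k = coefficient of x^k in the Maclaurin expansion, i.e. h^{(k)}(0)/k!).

L = (1360 + 60416·x^2 + 106496·x^4 + 262144·x^6 + 1048576·x^8)·Dx + (2304·x + 45056·x^3 + 196608·x^5 + 1048576·x^7)·Dx^2 + (360 + 15872·x^2 + 36864·x^4 + 131072·x^6 + 524288·x^8)·Dx^3 + (576·x + 11264·x^3 + 49152·x^5 + 262144·x^7)·Dx^4 + (5 + 192·x^2 + 2560·x^4 + 16384·x^6 + 65536·x^8)·Dx^5  (order 5).
h: a_k = 0, 0, 0, 24, 0, -432/5, 0, 3952/7, 0, …
ICs: h(0) = 0, h′(0) = 0, h′′(0) = 0, h′′′(0) = 144, h′′′′(0) = 0.

f: a_k = 0, -12, 0, 64, 0, -3072/5, 0, 49152/7, 0, …
g: a_k = 0, -6, 0, 4, 0, -4/5, 0, 8/105, 0, …
Sym-product of L_f,L_g gives L₀ (≤ ord 4).
h=∫₀ˣh₀: take L = L₀·Dx.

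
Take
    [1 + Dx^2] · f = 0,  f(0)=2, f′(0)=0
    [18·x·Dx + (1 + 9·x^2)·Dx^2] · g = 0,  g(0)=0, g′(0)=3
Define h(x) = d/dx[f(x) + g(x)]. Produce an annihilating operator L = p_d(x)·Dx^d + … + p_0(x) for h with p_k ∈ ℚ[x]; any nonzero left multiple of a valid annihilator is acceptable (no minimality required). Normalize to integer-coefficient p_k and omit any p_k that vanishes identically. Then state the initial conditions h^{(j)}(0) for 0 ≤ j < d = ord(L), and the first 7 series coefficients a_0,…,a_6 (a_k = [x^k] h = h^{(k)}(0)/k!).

L = (-1926·x + 17820·x^3 + 1458·x^5) + (-17 + 351·x^2 + 4617·x^4 + 729·x^6)·Dx + (-1926·x + 17820·x^3 + 1458·x^5)·Dx^2 + (-17 + 351·x^2 + 4617·x^4 + 729·x^6)·Dx^3  (order 3).
h: a_k = 3, -2, -27, 1/3, 243, -1/60, -2187, …
ICs: h(0) = 3, h′(0) = -2, h′′(0) = -54.

f: a_k = 2, 0, -1, 0, 1/12, 0, -1/360, …
g: a_k = 0, 3, 0, -9, 0, 243/5, 0, …
h₀=f+g: left-lcm gives L₀, ord ≤ 4.
h₀' ⇒ L via d/dx closure of L₀.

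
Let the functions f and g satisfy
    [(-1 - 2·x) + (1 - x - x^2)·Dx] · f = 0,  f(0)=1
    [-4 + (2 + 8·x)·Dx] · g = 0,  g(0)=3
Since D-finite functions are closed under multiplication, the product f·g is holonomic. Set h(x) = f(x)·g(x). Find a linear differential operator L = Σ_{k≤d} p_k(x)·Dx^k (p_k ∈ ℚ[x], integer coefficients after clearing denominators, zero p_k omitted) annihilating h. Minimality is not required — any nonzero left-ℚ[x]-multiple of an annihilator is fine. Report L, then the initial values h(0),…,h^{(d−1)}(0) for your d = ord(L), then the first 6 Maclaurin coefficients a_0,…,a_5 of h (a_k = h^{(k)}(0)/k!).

f: a_k = 1, 1, 2, 3, 5, 8, …
g: a_k = 3, 6, -6, 12, -30, 84, …
Product ⇒ symmetric product L₀, ord ≤ 1.
L = (3 + 4·x + 6·x^2) + (-1 - 3·x + 5·x^2 + 4·x^3)·Dx  (order 1).
h: a_k = 3, 9, 6, 27, 3, 114, …
ICs: h(0) = 3.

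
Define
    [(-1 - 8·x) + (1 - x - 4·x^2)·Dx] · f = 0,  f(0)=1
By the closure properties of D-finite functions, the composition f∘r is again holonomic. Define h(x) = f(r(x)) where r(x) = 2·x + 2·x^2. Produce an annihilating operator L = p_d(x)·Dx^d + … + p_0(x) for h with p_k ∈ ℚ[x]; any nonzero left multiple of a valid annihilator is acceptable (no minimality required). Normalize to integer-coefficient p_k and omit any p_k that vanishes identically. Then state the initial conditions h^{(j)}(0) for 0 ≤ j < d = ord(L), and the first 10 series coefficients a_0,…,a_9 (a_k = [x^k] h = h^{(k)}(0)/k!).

L = (2 + 36·x + 96·x^2 + 64·x^3) + (-1 + 2·x + 18·x^2 + 32·x^3 + 16·x^4)·Dx  (order 1).
h: a_k = 1, 2, 22, 112, 700, 4152, 24840, 148608, 888400, 5313056, …
ICs: h(0) = 1.

f: a_k = 1, 1, 5, 9, 29, 65, 181, 441, 1165, 2929, …
f∘r: x↦r, Dx↦Dx/r' in L_f ⇒ L₀.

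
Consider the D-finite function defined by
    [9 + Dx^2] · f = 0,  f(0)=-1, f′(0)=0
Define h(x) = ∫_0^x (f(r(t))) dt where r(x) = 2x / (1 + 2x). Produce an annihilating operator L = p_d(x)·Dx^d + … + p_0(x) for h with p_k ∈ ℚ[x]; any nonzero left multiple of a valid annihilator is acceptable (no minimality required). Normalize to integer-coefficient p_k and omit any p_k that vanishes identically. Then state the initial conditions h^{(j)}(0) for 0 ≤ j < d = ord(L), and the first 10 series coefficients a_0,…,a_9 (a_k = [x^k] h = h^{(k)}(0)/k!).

L = 36·Dx + (4 + 24·x + 48·x^2 + 32·x^3)·Dx^2 + (1 + 8·x + 24·x^2 + 32·x^3 + 16·x^4)·Dx^3  (order 3).
h: a_k = 0, -1, 0, 6, -18, 162/5, -24, -468/5, 2754/5, -65234/35, …
ICs: h(0) = 0, h′(0) = -1, h′′(0) = 0.

f: a_k = -1, 0, 9/2, 0, -27/8, 0, 81/80, 0, -729/4480, 0, …
L₀ from L_f via x↦r, Dx↦r'^{-1}Dx.
h=∫₀ˣh₀: take L = L₀·Dx.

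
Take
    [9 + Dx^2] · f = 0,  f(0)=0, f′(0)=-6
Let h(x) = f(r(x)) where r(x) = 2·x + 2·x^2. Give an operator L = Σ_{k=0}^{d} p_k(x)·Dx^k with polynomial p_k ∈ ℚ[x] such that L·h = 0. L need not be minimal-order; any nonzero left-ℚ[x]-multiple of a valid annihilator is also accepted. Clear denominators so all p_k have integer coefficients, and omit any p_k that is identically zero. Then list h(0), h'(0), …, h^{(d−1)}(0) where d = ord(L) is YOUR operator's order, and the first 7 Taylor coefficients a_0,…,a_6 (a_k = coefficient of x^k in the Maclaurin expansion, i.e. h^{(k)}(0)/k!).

f: a_k = 0, -6, 0, 9, 0, -81/20, 0, …
Substitute x→r, Dx→(1/r')Dx; clear ⇒ L₀.
L = (36 + 216·x + 432·x^2 + 288·x^3) - 2·Dx + (1 + 2·x)·Dx^2  (order 2).
h: a_k = 0, -12, -12, 72, 216, 432/5, -576, …
ICs: h(0) = 0, h′(0) = -12.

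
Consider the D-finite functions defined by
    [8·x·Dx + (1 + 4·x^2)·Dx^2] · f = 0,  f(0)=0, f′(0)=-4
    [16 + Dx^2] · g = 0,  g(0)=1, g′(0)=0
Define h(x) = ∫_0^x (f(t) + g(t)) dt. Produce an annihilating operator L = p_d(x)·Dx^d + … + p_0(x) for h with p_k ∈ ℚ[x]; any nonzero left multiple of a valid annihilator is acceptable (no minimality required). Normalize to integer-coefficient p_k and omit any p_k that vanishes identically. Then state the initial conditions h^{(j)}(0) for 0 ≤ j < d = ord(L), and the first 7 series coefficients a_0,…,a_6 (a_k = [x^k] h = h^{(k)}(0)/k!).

f: a_k = 0, -4, 0, 16/3, 0, -64/5, 0, …
g: a_k = 1, 0, -8, 0, 32/3, 0, -256/45, …
Weyl lclm of L_f,L_g ⇒ L₀ (ord ≤ 4).
h=∫h₀ ⇒ L = L₀·Dx.
L = (-512·x + 5120·x^3 + 4096·x^5)·Dx^2 + (16 + 512·x^2 + 2304·x^4 + 2048·x^6)·Dx^3 + (-32·x + 320·x^3 + 256·x^5)·Dx^4 + (1 + 32·x^2 + 144·x^4 + 128·x^6)·Dx^5  (order 5).
h: a_k = 0, 1, -2, -8/3, 4/3, 32/15, -32/15, …
ICs: h(0) = 0, h′(0) = 1, h′′(0) = -4, h′′′(0) = -16, h′′′′(0) = 32.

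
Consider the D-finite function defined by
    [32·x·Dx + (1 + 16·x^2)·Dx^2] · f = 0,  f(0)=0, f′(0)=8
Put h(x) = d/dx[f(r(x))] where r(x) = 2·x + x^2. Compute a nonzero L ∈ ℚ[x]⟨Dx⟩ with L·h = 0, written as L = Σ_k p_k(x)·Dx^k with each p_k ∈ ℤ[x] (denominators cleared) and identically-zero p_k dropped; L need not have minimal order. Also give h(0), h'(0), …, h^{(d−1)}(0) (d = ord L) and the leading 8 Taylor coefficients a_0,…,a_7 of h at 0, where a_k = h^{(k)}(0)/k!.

L = (-1 + 128·x + 256·x^2 + 192·x^3 + 48·x^4) + (1 + x + 64·x^2 + 128·x^3 + 80·x^4 + 16·x^5)·Dx  (order 1).
h: a_k = 16, 16, -1024, -2048, 64256, 196352, -3964928, -16646144, …
ICs: h(0) = 16.

f: a_k = 0, 8, 0, -128/3, 0, 2048/5, 0, -32768/7, …
f∘r: x↦r, Dx↦Dx/r' in L_f ⇒ L₀.
h₀' ⇒ L via d/dx closure of L₀.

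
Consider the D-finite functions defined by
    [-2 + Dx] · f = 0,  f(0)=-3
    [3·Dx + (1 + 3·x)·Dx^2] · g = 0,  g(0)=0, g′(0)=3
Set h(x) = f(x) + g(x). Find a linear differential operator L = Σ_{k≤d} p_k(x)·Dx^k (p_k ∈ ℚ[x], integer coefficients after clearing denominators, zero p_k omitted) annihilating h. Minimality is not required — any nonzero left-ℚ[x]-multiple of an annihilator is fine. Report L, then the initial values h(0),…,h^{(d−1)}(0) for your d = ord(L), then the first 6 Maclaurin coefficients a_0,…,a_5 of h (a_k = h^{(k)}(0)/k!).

L = (-48 - 36·x)·Dx + (14 - 24·x - 36·x^2)·Dx^2 + (5 + 21·x + 18·x^2)·Dx^3  (order 3).
h: a_k = -3, -3, -21/2, 5, -89/4, 239/5, …
ICs: h(0) = -3, h′(0) = -3, h′′(0) = -21.

f: a_k = -3, -6, -6, -4, -2, -4/5, …
g: a_k = 0, 3, -9/2, 9, -81/4, 243/5, …
h₀=f+g: left-lcm gives L₀, ord ≤ 3.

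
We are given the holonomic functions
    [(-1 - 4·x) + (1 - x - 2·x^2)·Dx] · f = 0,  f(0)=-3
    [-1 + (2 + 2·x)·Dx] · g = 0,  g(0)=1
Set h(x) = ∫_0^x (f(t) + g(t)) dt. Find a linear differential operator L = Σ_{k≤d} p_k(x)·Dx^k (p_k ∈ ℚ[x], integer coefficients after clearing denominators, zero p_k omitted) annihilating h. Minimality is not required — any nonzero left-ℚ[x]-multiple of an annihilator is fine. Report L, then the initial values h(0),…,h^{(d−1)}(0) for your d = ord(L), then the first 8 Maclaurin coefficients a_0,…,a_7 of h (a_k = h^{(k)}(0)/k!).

L = (-13 - 26·x - 40·x^2)·Dx + (25 + 69·x + 144·x^2 + 100·x^3)·Dx^2 + (-2 - 20·x + 6·x^2 + 64·x^3 + 40·x^4)·Dx^3  (order 3).
h: a_k = 0, -2, -5/4, -73/24, -239/64, -4229/640, -16121/1536, -132117/7168, …
ICs: h(0) = 0, h′(0) = -2, h′′(0) = -5/2.

f: a_k = -3, -3, -9, -15, -33, -63, -129, -255, …
g: a_k = 1, 1/2, -1/8, 1/16, -5/128, 7/256, -21/1024, 33/2048, …
h₀=f+g: left-lcm gives L₀, ord ≤ 2.
h=∫h₀ ⇒ L = L₀·Dx.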